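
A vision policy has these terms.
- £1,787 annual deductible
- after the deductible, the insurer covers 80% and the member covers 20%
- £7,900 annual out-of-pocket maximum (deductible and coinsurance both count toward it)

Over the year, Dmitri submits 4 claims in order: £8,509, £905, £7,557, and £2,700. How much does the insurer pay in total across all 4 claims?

Claim 1 (£8,509): £1,787 to deductible, leaving £6,722; member's 20% is £1,344.40. Cost to member: £3,131.40. OOP to date £3,131.40. Insurer: £8,509 − £3,131.40 = £5,377.60.
Claim 2 (£905): deductible already satisfied, so member's share is 20% × £905 = £181. Member pays £181; OOP now £3,312.40. Insurer: £905 − £181 = £724.
Claim 3 (£7,557): deductible already satisfied, so member's share is 20% × £7,557 = £1,511.40. Member pays £1,511.40; OOP now £4,823.80. Insurer: £7,557 − £1,511.40 = £6,045.60.
Claim 4 (£2,700): deductible met; 20% of £2,700 = £540. Cost to member: £540. OOP to date £5,363.80. Insurer: £2,700 − £540 = £2,160.
Insurer total: £5,377.60 + £724 + £6,045.60 + £2,160 = £14,307.20.

£14,307.20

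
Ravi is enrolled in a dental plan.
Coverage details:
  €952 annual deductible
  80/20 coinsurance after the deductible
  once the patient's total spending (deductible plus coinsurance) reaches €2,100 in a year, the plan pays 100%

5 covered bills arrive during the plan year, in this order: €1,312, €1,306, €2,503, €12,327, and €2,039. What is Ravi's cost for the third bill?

€500.60

Claim 1 (€1,312): €952 to deductible, leaving €360; coinsurance €360 × 20% = €72. Cost to patient: €1,024. OOP to date €1,024.
Claim 2 (€1,306): 20% coinsurance on €1,306 = €261.20. Patient owes €261.20 (running OOP €1,285.20).
Claim 3 (€2,503): deductible met; 20% of €2,503 = €500.60. Patient pays €500.60; OOP now €1,785.80.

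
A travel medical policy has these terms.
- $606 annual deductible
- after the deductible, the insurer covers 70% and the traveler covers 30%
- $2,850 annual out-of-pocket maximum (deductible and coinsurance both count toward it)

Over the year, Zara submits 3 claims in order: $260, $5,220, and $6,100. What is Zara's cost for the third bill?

$781.80

Claim 1 — $260: fully absorbed by the deductible. Cost to traveler: $260. OOP to date $260.
Claim 2 — $5,220: $346 finishes the deductible; $4,874 goes to coinsurance; coinsurance $4,874 × 30% = $1,462.20. Traveler owes $1,808.20 (running OOP $2,068.20).
Claim 3 — $6,100: deductible met; 30% of $6,100 = $1,830. Adding that to $2,068.20 gives $3,898.20, past the $2,850 cap; traveler pays only $2,850 − $2,068.20 = $781.80.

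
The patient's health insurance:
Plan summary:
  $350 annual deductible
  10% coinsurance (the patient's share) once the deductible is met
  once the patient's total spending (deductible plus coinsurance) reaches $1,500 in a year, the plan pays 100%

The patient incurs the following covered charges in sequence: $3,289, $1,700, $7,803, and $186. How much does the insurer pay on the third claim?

$7,116.90

#1 ($3,289): $350 to deductible, leaving $2,939; 10% of $2,939 = $293.90. Patient owes $643.90 (running OOP $643.90). Insurer: $3,289 − $643.90 = $2,645.10.
#2 ($1,700): 10% coinsurance on $1,700 = $170. Cost to patient: $170. OOP to date $813.90. Plan pays $1,700 − $170 = $1,530.
#3 ($7,803): deductible already satisfied, so patient's share is 10% × $7,803 = $780.30. Adding that to $813.90 gives $1,594.20, past the $1,500 cap; patient pays only $1,500 − $813.90 = $686.10. Insurer: $7,803 − $686.10 = $7,116.90.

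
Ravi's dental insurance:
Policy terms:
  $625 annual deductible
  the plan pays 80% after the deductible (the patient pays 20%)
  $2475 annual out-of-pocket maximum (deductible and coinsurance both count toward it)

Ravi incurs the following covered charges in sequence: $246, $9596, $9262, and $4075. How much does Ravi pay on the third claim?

#1 ($246): all of it applies to the deductible. Patient pays $246; OOP now $246.
#2 ($9596): $379 finishes the deductible; $9217 goes to coinsurance; patient's 20% is $1843.40. Patient pays $2222.40; OOP now $2468.40.
#3 ($9262): 20% coinsurance on $9262 = $1852.40. Adding that to $2468.40 gives $4320.80, past the $2475 cap; patient pays only $2475 − $2468.40 = $6.60.

$6.60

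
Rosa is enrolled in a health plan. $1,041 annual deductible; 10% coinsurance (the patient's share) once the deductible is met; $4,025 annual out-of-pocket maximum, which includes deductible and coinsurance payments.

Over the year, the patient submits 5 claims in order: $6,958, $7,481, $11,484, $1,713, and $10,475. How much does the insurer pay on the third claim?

#1 ($6,958): $1,041 to deductible, leaving $5,917; patient's 10% is $591.70. Patient owes $1,632.70 (running OOP $1,632.70). Plan pays $6,958 − $1,632.70 = $5,325.30.
#2 ($7,481): deductible already satisfied, so patient's share is 10% × $7,481 = $748.10. Patient owes $748.10 (running OOP $2,380.80). Insurer: $7,481 − $748.10 = $6,732.90.
#3 ($11,484): deductible met; 10% of $11,484 = $1,148.40. Patient pays $1,148.40; OOP now $3,529.20. Insurer: $11,484 − $1,148.40 = $10,335.60.

$10,335.60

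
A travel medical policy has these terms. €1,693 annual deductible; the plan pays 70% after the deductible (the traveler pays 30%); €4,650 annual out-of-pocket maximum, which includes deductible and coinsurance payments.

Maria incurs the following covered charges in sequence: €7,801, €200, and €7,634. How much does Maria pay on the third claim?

€1,064.60

Claim 1 — €7,801: €1,693 to deductible, leaving €6,108; 30% of €6,108 = €1,832.40. Traveler pays €3,525.40; OOP now €3,525.40.
Claim 2 — €200: 30% coinsurance on €200 = €60. Cost to traveler: €60. OOP to date €3,585.40.
Claim 3 — €7,634: deductible already satisfied, so traveler's share is 30% × €7,634 = €2,290.20. OOP would hit €5,875.60 > €4,650, so the cap limits the traveler to €4,650 − €3,585.40 = €1,064.60.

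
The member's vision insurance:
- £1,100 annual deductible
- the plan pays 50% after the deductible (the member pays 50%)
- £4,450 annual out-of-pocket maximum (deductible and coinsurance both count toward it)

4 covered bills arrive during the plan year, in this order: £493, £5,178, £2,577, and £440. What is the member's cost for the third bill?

Bill 1, £493: entire amount goes to the deductible. Cost to member: £493. OOP to date £493.
Bill 2, £5,178: £607 finishes the deductible; £4,571 goes to coinsurance; 50% of £4,571 = £2,285.50. Member owes £2,892.50 (running OOP £3,385.50).
Bill 3, £2,577: deductible already satisfied, so member's share is 50% × £2,577 = £1,288.50. That would push OOP to £4,674, over the £4,450 cap, so member pays £4,450 − £3,385.50 = £1,064.50.

£1,064.50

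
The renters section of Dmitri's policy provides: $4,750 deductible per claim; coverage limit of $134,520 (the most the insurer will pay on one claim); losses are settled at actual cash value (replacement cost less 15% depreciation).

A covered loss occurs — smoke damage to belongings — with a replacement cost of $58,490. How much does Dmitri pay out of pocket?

$13,523.50

At 15% depreciation, ACV = $58,490 − $8,773.50 = $49,716.50.
After the deductible, $49,716.50 − $4,750 = $44,966.50 remains.
$44,966.50 ≤ $134,520, so the limit doesn't bind; insurer pays $44,966.50.
Out of pocket: $58,490 − $44,966.50 = $13,523.50.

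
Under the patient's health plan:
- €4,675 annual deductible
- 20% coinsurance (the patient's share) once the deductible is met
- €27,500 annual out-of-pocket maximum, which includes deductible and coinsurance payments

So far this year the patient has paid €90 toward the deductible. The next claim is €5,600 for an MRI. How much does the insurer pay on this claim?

€812

Deductible still to meet: €4,675 − €90 = €4,585.
That leaves €5,600 − €4,585 = €1,015 for coinsurance.
20% of €1,015 = €203 falls to the patient.
That puts the patient's cost at €4,585 + €203 = €4,788 before any cap.
Cumulative spending €90 + €4,788 = €4,878 stays under the €27,500 maximum.
Insurer pays the balance: €5,600 − €4,788 = €812.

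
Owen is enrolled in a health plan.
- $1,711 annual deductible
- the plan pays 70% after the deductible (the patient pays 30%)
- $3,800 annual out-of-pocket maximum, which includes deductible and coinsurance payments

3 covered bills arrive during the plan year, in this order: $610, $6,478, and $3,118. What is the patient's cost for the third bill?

#1 ($610): entire amount goes to the deductible. Cost to patient: $610. OOP to date $610.
#2 ($6,478): $1,101 to deductible, leaving $5,377; patient's 30% is $1,613.10. Cost to patient: $2,714.10. OOP to date $3,324.10.
#3 ($3,118): deductible already satisfied, so patient's share is 30% × $3,118 = $935.40. Adding that to $3,324.10 gives $4,259.50, past the $3,800 cap; patient pays only $3,800 − $3,324.10 = $475.90.

$475.90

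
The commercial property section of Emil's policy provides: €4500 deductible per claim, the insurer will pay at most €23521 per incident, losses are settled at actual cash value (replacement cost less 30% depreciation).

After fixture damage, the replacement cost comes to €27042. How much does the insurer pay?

Depreciate 30%: the covered value is €27042 × 0.7 = €18929.40.
Less the €4500 deductible: €18929.40 − €4500 = €14429.40.
€14429.40 ≤ €23521, so the limit doesn't bind; insurer pays €14429.40.

€14429.40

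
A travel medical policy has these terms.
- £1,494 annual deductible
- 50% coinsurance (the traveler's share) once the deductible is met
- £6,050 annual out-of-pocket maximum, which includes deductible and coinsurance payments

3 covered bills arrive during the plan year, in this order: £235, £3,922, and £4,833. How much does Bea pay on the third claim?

£2,416.50

#1 (£235): all of it applies to the deductible. Cost to traveler: £235. OOP to date £235.
#2 (£3,922): deductible takes £1,259, £2,663 remains; traveler's 50% is £1,331.50. Traveler owes £2,590.50 (running OOP £2,825.50).
#3 (£4,833): deductible met; 50% of £4,833 = £2,416.50. Traveler owes £2,416.50 (running OOP £5,242).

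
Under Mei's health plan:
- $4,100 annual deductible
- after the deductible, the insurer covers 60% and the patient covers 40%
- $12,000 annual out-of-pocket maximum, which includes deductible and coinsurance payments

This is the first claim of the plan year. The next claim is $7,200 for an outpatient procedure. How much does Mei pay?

Deductible not yet touched, so the first $4,100 of the bill goes to the deductible.
After the $4,100 deductible portion, $7,200 − $4,100 = $3,100 is subject to coinsurance.
40% of $3,100 = $1,240 falls to the patient.
That puts the patient's cost at $4,100 + $1,240 = $5,340 before any cap.
Year-to-date out-of-pocket becomes $0 + $5,340 = $5,340, still under the $12,000 maximum, so no cap applies.

$5,340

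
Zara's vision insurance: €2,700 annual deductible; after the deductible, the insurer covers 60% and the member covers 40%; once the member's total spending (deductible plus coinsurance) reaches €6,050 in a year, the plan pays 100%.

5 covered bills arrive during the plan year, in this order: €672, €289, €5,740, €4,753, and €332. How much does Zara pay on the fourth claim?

€1,749.60

Claim 1 — €672: all of it applies to the deductible. Member pays €672; OOP now €672.
Claim 2 — €289: fully absorbed by the deductible. Member owes €289 (running OOP €961).
Claim 3 — €5,740: €1,739 to deductible, leaving €4,001; 40% of €4,001 = €1,600.40. Member pays €3,339.40; OOP now €4,300.40.
Claim 4 — €4,753: 40% coinsurance on €4,753 = €1,901.20. OOP would hit €6,201.60 > €6,050, so the cap limits the member to €6,050 − €4,300.40 = €1,749.60.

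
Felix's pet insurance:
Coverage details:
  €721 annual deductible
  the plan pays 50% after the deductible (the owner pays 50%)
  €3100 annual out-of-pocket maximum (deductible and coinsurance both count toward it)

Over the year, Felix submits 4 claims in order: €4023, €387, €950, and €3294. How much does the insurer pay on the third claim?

Claim 1 (€4023): €721 to deductible, leaving €3302; 50% of €3302 = €1651. Owner pays €2372; OOP now €2372. Plan pays €4023 − €2372 = €1651.
Claim 2 (€387): deductible met; 50% of €387 = €193.50. Owner owes €193.50 (running OOP €2565.50). Insurer: €387 − €193.50 = €193.50.
Claim 3 (€950): 50% coinsurance on €950 = €475. Cost to owner: €475. OOP to date €3040.50. Insurer: €950 − €475 = €475.

€475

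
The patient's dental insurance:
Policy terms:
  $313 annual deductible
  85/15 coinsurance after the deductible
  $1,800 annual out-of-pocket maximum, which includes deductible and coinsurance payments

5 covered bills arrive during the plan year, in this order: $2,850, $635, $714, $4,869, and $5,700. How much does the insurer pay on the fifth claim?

$5,526.25

Bill 1, $2,850: $313 finishes the deductible; $2,537 goes to coinsurance; coinsurance $2,537 × 15% = $380.55. Patient pays $693.55; OOP now $693.55. Insurer: $2,850 − $693.55 = $2,156.45.
Bill 2, $635: deductible met; 15% of $635 = $95.25. Cost to patient: $95.25. OOP to date $788.80. Insurer: $635 − $95.25 = $539.75.
Bill 3, $714: deductible met; 15% of $714 = $107.10. Patient owes $107.10 (running OOP $895.90). Plan pays $714 − $107.10 = $606.90.
Bill 4, $4,869: deductible met; 15% of $4,869 = $730.35. Cost to patient: $730.35. OOP to date $1,626.25. Insurer: $4,869 − $730.35 = $4,138.65.
Bill 5, $5,700: 15% coinsurance on $5,700 = $855. That would push OOP to $2,481.25, over the $1,800 cap, so patient pays $1,800 − $1,626.25 = $173.75. Insurer: $5,700 − $173.75 = $5,526.25.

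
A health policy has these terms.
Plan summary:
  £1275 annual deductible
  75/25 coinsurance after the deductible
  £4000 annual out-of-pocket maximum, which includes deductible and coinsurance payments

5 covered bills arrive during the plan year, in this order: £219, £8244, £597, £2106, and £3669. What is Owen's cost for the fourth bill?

Claim 1 (£219): fully absorbed by the deductible. Patient owes £219 (running OOP £219).
Claim 2 (£8244): £1056 finishes the deductible; £7188 goes to coinsurance; patient's 25% is £1797. Cost to patient: £2853. OOP to date £3072.
Claim 3 (£597): deductible already satisfied, so patient's share is 25% × £597 = £149.25. Patient pays £149.25; OOP now £3221.25.
Claim 4 (£2106): deductible already satisfied, so patient's share is 25% × £2106 = £526.50. Patient pays £526.50; OOP now £3747.75.

£526.50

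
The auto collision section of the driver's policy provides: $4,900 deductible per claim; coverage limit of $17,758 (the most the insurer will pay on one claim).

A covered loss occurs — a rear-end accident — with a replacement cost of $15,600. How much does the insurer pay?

$10,700

Subtract the deductible: $15,600 − $4,900 = $10,700.
$10,700 is within the $17,758 limit, so the insurer pays $10,700.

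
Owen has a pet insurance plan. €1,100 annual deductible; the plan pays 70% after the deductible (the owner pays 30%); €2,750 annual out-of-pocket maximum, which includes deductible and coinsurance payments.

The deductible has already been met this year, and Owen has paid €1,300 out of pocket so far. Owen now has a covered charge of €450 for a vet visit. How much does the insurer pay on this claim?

€315

The deductible is already satisfied, so the full bill goes to coinsurance.
Coinsurance: €450 × 30% = €135.
Year-to-date out-of-pocket becomes €1,300 + €135 = €1,435, still under the €2,750 maximum, so no cap applies.
The insurer covers the remainder: €450 − €135 = €315.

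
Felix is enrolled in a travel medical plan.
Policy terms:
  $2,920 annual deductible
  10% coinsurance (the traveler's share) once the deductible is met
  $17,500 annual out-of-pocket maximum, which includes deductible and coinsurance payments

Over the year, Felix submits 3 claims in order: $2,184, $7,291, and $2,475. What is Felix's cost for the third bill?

$247.50

#1 ($2,184): entire amount goes to the deductible. Cost to traveler: $2,184. OOP to date $2,184.
#2 ($7,291): deductible takes $736, $6,555 remains; traveler's 10% is $655.50. Cost to traveler: $1,391.50. OOP to date $3,575.50.
#3 ($2,475): deductible met; 10% of $2,475 = $247.50. Traveler owes $247.50 (running OOP $3,823).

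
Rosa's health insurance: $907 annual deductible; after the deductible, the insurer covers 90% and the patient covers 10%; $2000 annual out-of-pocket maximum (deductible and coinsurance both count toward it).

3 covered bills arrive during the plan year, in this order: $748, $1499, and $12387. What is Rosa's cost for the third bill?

$959

#1 ($748): all of it applies to the deductible. Patient pays $748; OOP now $748.
#2 ($1499): $159 to deductible, leaving $1340; 10% of $1340 = $134. Cost to patient: $293. OOP to date $1041.
#3 ($12387): deductible already satisfied, so patient's share is 10% × $12387 = $1238.70. OOP would hit $2279.70 > $2000, so the cap limits the patient to $2000 − $1041 = $959.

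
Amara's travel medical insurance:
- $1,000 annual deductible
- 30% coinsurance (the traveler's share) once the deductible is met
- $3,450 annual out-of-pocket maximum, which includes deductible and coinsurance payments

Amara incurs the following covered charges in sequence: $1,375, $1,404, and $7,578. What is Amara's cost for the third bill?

$1,916.30

Bill 1, $1,375: $1,000 to deductible, leaving $375; traveler's 30% is $112.50. Traveler owes $1,112.50 (running OOP $1,112.50).
Bill 2, $1,404: deductible already satisfied, so traveler's share is 30% × $1,404 = $421.20. Traveler pays $421.20; OOP now $1,533.70.
Bill 3, $7,578: deductible met; 30% of $7,578 = $2,273.40. That would push OOP to $3,807.10, over the $3,450 cap, so traveler pays $3,450 − $1,533.70 = $1,916.30.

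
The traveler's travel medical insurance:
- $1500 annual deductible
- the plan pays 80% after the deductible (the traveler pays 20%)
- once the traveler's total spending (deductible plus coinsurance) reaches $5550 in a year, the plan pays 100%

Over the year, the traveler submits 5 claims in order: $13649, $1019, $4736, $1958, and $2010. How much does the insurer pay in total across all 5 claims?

Claim 1 — $13649: $1500 finishes the deductible; $12149 goes to coinsurance; coinsurance $12149 × 20% = $2429.80. Traveler owes $3929.80 (running OOP $3929.80). Plan pays $13649 − $3929.80 = $9719.20.
Claim 2 — $1019: deductible already satisfied, so traveler's share is 20% × $1019 = $203.80. Traveler pays $203.80; OOP now $4133.60. Plan pays $1019 − $203.80 = $815.20.
Claim 3 — $4736: deductible already satisfied, so traveler's share is 20% × $4736 = $947.20. Traveler pays $947.20; OOP now $5080.80. Plan pays $4736 − $947.20 = $3788.80.
Claim 4 — $1958: deductible met; 20% of $1958 = $391.60. Cost to traveler: $391.60. OOP to date $5472.40. Plan pays $1958 − $391.60 = $1566.40.
Claim 5 — $2010: 20% coinsurance on $2010 = $402. Adding that to $5472.40 gives $5874.40, past the $5550 cap; traveler pays only $5550 − $5472.40 = $77.60. Insurer: $2010 − $77.60 = $1932.40.
Insurer total: $9719.20 + $815.20 + $3788.80 + $1566.40 + $1932.40 = $17822.

$17822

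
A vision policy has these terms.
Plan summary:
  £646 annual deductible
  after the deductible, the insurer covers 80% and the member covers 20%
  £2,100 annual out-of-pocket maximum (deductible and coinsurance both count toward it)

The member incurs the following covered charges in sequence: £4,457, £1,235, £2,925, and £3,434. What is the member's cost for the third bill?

Claim 1 — £4,457: £646 to deductible, leaving £3,811; member's 20% is £762.20. Member owes £1,408.20 (running OOP £1,408.20).
Claim 2 — £1,235: deductible met; 20% of £1,235 = £247. Cost to member: £247. OOP to date £1,655.20.
Claim 3 — £2,925: deductible already satisfied, so member's share is 20% × £2,925 = £585. Adding that to £1,655.20 gives £2,240.20, past the £2,100 cap; member pays only £2,100 − £1,655.20 = £444.80.

£444.80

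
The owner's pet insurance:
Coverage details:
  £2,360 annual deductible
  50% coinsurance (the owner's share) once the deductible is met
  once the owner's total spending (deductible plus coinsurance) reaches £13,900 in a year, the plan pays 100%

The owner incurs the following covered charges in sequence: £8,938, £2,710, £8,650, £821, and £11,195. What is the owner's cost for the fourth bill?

Claim 1 (£8,938): £2,360 finishes the deductible; £6,578 goes to coinsurance; coinsurance £6,578 × 50% = £3,289. Cost to owner: £5,649. OOP to date £5,649.
Claim 2 (£2,710): deductible already satisfied, so owner's share is 50% × £2,710 = £1,355. Cost to owner: £1,355. OOP to date £7,004.
Claim 3 (£8,650): deductible met; 50% of £8,650 = £4,325. Owner owes £4,325 (running OOP £11,329).
Claim 4 (£821): deductible already satisfied, so owner's share is 50% × £821 = £410.50. Cost to owner: £410.50. OOP to date £11,739.50.

£410.50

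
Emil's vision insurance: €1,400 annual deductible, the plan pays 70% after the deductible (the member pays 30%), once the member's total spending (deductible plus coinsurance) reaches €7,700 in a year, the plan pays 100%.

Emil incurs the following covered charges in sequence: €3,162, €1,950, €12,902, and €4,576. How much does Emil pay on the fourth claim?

Claim 1 (€3,162): €1,400 finishes the deductible; €1,762 goes to coinsurance; 30% of €1,762 = €528.60. Cost to member: €1,928.60. OOP to date €1,928.60.
Claim 2 (€1,950): deductible met; 30% of €1,950 = €585. Cost to member: €585. OOP to date €2,513.60.
Claim 3 (€12,902): 30% coinsurance on €12,902 = €3,870.60. Cost to member: €3,870.60. OOP to date €6,384.20.
Claim 4 (€4,576): deductible met; 30% of €4,576 = €1,372.80. That would push OOP to €7,757, over the €7,700 cap, so member pays €7,700 − €6,384.20 = €1,315.80.

€1,315.80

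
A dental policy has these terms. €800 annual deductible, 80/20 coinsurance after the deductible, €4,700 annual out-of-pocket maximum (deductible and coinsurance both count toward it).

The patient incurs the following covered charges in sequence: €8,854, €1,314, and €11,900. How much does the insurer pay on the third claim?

€9,873.60

Claim 1 — €8,854: €800 to deductible, leaving €8,054; coinsurance €8,054 × 20% = €1,610.80. Patient pays €2,410.80; OOP now €2,410.80. Insurer: €8,854 − €2,410.80 = €6,443.20.
Claim 2 — €1,314: 20% coinsurance on €1,314 = €262.80. Patient pays €262.80; OOP now €2,673.60. Plan pays €1,314 − €262.80 = €1,051.20.
Claim 3 — €11,900: deductible met; 20% of €11,900 = €2,380. Adding that to €2,673.60 gives €5,053.60, past the €4,700 cap; patient pays only €4,700 − €2,673.60 = €2,026.40. Plan pays €11,900 − €2,026.40 = €9,873.60.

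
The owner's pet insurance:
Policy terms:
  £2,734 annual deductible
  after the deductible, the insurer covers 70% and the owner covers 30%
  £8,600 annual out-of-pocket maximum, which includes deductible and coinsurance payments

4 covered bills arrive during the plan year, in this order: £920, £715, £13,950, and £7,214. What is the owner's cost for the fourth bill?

£2,010.70

Bill 1, £920: all of it applies to the deductible. Owner owes £920 (running OOP £920).
Bill 2, £715: entire amount goes to the deductible. Cost to owner: £715. OOP to date £1,635.
Bill 3, £13,950: £1,099 finishes the deductible; £12,851 goes to coinsurance; coinsurance £12,851 × 30% = £3,855.30. Owner pays £4,954.30; OOP now £6,589.30.
Bill 4, £7,214: deductible already satisfied, so owner's share is 30% × £7,214 = £2,164.20. Adding that to £6,589.30 gives £8,753.50, past the £8,600 cap; owner pays only £8,600 − £6,589.30 = £2,010.70.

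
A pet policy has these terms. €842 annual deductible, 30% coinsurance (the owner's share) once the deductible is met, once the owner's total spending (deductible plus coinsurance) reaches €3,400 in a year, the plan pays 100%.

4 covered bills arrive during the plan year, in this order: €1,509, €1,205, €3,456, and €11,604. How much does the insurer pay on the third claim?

#1 (€1,509): €842 finishes the deductible; €667 goes to coinsurance; 30% of €667 = €200.10. Cost to owner: €1,042.10. OOP to date €1,042.10. Insurer: €1,509 − €1,042.10 = €466.90.
#2 (€1,205): deductible met; 30% of €1,205 = €361.50. Owner pays €361.50; OOP now €1,403.60. Plan pays €1,205 − €361.50 = €843.50.
#3 (€3,456): deductible met; 30% of €3,456 = €1,036.80. Owner pays €1,036.80; OOP now €2,440.40. Insurer: €3,456 − €1,036.80 = €2,419.20.

€2,419.20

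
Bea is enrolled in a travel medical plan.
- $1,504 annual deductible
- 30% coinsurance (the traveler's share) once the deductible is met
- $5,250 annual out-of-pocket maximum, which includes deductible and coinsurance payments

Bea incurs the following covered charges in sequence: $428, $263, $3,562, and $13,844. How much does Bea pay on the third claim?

Claim 1 ($428): fully absorbed by the deductible. Cost to traveler: $428. OOP to date $428.
Claim 2 ($263): all of it applies to the deductible. Traveler owes $263 (running OOP $691).
Claim 3 ($3,562): $813 to deductible, leaving $2,749; 30% of $2,749 = $824.70. Traveler pays $1,637.70; OOP now $2,328.70.

$1,637.70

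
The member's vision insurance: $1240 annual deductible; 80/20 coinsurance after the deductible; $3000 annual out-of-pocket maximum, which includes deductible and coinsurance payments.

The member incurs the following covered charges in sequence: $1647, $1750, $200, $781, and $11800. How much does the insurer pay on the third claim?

$160

#1 ($1647): deductible takes $1240, $407 remains; 20% of $407 = $81.40. Member owes $1321.40 (running OOP $1321.40). Plan pays $1647 − $1321.40 = $325.60.
#2 ($1750): deductible met; 20% of $1750 = $350. Member owes $350 (running OOP $1671.40). Insurer: $1750 − $350 = $1400.
#3 ($200): deductible met; 20% of $200 = $40. Member pays $40; OOP now $1711.40. Plan pays $200 − $40 = $160.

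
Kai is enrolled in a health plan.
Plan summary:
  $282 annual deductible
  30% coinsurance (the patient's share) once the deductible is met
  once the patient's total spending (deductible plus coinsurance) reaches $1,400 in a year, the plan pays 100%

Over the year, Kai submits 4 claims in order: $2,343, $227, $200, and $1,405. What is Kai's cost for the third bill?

$60

Claim 1 ($2,343): $282 to deductible, leaving $2,061; 30% of $2,061 = $618.30. Patient pays $900.30; OOP now $900.30.
Claim 2 ($227): 30% coinsurance on $227 = $68.10. Patient pays $68.10; OOP now $968.40.
Claim 3 ($200): 30% coinsurance on $200 = $60. Cost to patient: $60. OOP to date $1,028.40.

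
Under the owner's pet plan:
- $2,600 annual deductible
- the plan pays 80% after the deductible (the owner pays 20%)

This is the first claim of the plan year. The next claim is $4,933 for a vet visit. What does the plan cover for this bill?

Nothing has been paid toward the $2,600 deductible, so the first $2,600 of this charge is applied there.
After the $2,600 deductible portion, $4,933 − $2,600 = $2,333 is subject to coinsurance.
Owner's 20% share of $2,333 is $466.60.
So the owner owes $2,600 + $466.60 = $3,066.60.
Insurer pays the balance: $4,933 − $3,066.60 = $1,866.40.

$1,866.40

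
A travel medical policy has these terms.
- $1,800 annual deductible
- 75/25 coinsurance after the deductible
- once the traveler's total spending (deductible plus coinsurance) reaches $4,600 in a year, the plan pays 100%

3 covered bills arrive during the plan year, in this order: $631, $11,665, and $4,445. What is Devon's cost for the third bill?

Bill 1, $631: fully absorbed by the deductible. Cost to traveler: $631. OOP to date $631.
Bill 2, $11,665: $1,169 finishes the deductible; $10,496 goes to coinsurance; 25% of $10,496 = $2,624. Traveler pays $3,793; OOP now $4,424.
Bill 3, $4,445: deductible already satisfied, so traveler's share is 25% × $4,445 = $1,111.25. That would push OOP to $5,535.25, over the $4,600 cap, so traveler pays $4,600 − $4,424 = $176.

$176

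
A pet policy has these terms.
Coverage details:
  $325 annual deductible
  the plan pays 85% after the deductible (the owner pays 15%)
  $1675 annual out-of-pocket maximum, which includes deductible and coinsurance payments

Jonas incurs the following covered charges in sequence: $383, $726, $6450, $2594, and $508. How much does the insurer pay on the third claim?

$5482.50

Bill 1, $383: $325 finishes the deductible; $58 goes to coinsurance; coinsurance $58 × 15% = $8.70. Cost to owner: $333.70. OOP to date $333.70. Insurer: $383 − $333.70 = $49.30.
Bill 2, $726: 15% coinsurance on $726 = $108.90. Owner pays $108.90; OOP now $442.60. Plan pays $726 − $108.90 = $617.10.
Bill 3, $6450: 15% coinsurance on $6450 = $967.50. Owner pays $967.50; OOP now $1410.10. Insurer: $6450 − $967.50 = $5482.50.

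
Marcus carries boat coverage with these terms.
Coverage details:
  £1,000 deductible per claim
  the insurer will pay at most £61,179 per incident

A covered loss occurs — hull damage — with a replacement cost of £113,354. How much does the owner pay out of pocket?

Subtract the deductible: £113,354 − £1,000 = £112,354.
£112,354 exceeds the £61,179 limit, so the insurer pays the limit: £61,179.
The owner bears the rest of the original loss: £113,354 − £61,179 = £52,175.

£52,175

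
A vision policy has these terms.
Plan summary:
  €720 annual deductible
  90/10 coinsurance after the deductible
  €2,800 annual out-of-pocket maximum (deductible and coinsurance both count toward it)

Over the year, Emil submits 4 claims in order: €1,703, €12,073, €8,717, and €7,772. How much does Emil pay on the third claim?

Claim 1 (€1,703): €720 finishes the deductible; €983 goes to coinsurance; member's 10% is €98.30. Cost to member: €818.30. OOP to date €818.30.
Claim 2 (€12,073): 10% coinsurance on €12,073 = €1,207.30. Member owes €1,207.30 (running OOP €2,025.60).
Claim 3 (€8,717): deductible met; 10% of €8,717 = €871.70. OOP would hit €2,897.30 > €2,800, so the cap limits the member to €2,800 − €2,025.60 = €774.40.

€774.40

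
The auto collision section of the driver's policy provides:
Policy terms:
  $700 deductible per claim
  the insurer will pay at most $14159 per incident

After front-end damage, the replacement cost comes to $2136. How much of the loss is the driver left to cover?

$700

Less the $700 deductible: $2136 − $700 = $1436.
$1436 ≤ $14159, so the limit doesn't bind; insurer pays $1436.
Out of pocket: $2136 − $1436 = $700.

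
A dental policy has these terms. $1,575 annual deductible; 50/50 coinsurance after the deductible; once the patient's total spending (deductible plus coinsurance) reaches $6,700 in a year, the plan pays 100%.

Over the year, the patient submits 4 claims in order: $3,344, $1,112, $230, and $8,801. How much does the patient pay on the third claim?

$115

Claim 1 — $3,344: deductible takes $1,575, $1,769 remains; coinsurance $1,769 × 50% = $884.50. Cost to patient: $2,459.50. OOP to date $2,459.50.
Claim 2 — $1,112: 50% coinsurance on $1,112 = $556. Patient owes $556 (running OOP $3,015.50).
Claim 3 — $230: deductible already satisfied, so patient's share is 50% × $230 = $115. Patient pays $115; OOP now $3,130.50.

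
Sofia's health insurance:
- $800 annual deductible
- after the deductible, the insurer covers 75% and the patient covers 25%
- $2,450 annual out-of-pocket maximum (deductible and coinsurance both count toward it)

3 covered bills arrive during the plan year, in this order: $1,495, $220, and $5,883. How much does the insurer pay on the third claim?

$4,461.75

Claim 1 ($1,495): $800 to deductible, leaving $695; coinsurance $695 × 25% = $173.75. Patient owes $973.75 (running OOP $973.75). Insurer: $1,495 − $973.75 = $521.25.
Claim 2 ($220): deductible already satisfied, so patient's share is 25% × $220 = $55. Patient pays $55; OOP now $1,028.75. Plan pays $220 − $55 = $165.
Claim 3 ($5,883): 25% coinsurance on $5,883 = $1,470.75. OOP would hit $2,499.50 > $2,450, so the cap limits the patient to $2,450 − $1,028.75 = $1,421.25. Insurer: $5,883 − $1,421.25 = $4,461.75.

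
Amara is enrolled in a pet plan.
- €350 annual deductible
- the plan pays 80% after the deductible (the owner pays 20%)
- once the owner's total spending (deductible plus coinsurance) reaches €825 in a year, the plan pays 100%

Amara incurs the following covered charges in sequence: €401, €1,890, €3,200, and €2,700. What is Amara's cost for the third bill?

Bill 1, €401: €350 to deductible, leaving €51; 20% of €51 = €10.20. Owner owes €360.20 (running OOP €360.20).
Bill 2, €1,890: deductible already satisfied, so owner's share is 20% × €1,890 = €378. Cost to owner: €378. OOP to date €738.20.
Bill 3, €3,200: deductible met; 20% of €3,200 = €640. That would push OOP to €1,378.20, over the €825 cap, so owner pays €825 − €738.20 = €86.80.

€86.80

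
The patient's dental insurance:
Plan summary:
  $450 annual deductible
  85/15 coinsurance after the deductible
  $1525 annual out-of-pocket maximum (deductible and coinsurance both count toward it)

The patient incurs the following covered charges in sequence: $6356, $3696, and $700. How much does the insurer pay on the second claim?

$3506.90

Claim 1 ($6356): $450 finishes the deductible; $5906 goes to coinsurance; patient's 15% is $885.90. Patient pays $1335.90; OOP now $1335.90. Insurer: $6356 − $1335.90 = $5020.10.
Claim 2 ($3696): deductible already satisfied, so patient's share is 15% × $3696 = $554.40. OOP would hit $1890.30 > $1525, so the cap limits the patient to $1525 − $1335.90 = $189.10. Insurer: $3696 − $189.10 = $3506.90.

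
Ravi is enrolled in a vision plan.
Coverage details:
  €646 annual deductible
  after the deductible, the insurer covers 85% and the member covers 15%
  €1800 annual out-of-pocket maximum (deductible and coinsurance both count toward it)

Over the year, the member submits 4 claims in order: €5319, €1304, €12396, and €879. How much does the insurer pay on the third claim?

€12138.55

Claim 1 (€5319): €646 finishes the deductible; €4673 goes to coinsurance; 15% of €4673 = €700.95. Cost to member: €1346.95. OOP to date €1346.95. Plan pays €5319 − €1346.95 = €3972.05.
Claim 2 (€1304): deductible met; 15% of €1304 = €195.60. Member owes €195.60 (running OOP €1542.55). Plan pays €1304 − €195.60 = €1108.40.
Claim 3 (€12396): deductible already satisfied, so member's share is 15% × €12396 = €1859.40. That would push OOP to €3401.95, over the €1800 cap, so member pays €1800 − €1542.55 = €257.45. Plan pays €12396 − €257.45 = €12138.55.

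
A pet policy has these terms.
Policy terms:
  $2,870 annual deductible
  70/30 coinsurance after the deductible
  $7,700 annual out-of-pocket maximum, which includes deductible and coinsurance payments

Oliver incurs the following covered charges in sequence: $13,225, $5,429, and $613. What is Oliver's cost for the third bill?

Claim 1 ($13,225): $2,870 to deductible, leaving $10,355; owner's 30% is $3,106.50. Cost to owner: $5,976.50. OOP to date $5,976.50.
Claim 2 ($5,429): 30% coinsurance on $5,429 = $1,628.70. Owner pays $1,628.70; OOP now $7,605.20.
Claim 3 ($613): deductible met; 30% of $613 = $183.90. OOP would hit $7,789.10 > $7,700, so the cap limits the owner to $7,700 − $7,605.20 = $94.80.

$94.80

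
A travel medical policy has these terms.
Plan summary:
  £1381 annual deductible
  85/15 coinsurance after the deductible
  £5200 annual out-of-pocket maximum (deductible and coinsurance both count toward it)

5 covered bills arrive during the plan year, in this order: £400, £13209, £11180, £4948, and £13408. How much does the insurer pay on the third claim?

Claim 1 — £400: fully absorbed by the deductible. Traveler owes £400 (running OOP £400). Plan pays £400 − £400 = £0.
Claim 2 — £13209: £981 to deductible, leaving £12228; 15% of £12228 = £1834.20. Traveler owes £2815.20 (running OOP £3215.20). Insurer: £13209 − £2815.20 = £10393.80.
Claim 3 — £11180: deductible met; 15% of £11180 = £1677. Traveler owes £1677 (running OOP £4892.20). Insurer: £11180 − £1677 = £9503.

£9503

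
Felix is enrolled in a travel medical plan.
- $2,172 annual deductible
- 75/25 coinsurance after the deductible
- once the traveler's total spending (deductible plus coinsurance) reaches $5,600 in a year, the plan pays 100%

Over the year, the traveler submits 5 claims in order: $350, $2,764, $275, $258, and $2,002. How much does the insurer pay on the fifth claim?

$1,501.50

Claim 1 ($350): entire amount goes to the deductible. Traveler owes $350 (running OOP $350). Insurer: $350 − $350 = $0.
Claim 2 ($2,764): deductible takes $1,822, $942 remains; 25% of $942 = $235.50. Traveler owes $2,057.50 (running OOP $2,407.50). Plan pays $2,764 − $2,057.50 = $706.50.
Claim 3 ($275): 25% coinsurance on $275 = $68.75. Traveler owes $68.75 (running OOP $2,476.25). Plan pays $275 − $68.75 = $206.25.
Claim 4 ($258): deductible already satisfied, so traveler's share is 25% × $258 = $64.50. Traveler pays $64.50; OOP now $2,540.75. Insurer: $258 − $64.50 = $193.50.
Claim 5 ($2,002): 25% coinsurance on $2,002 = $500.50. Traveler pays $500.50; OOP now $3,041.25. Plan pays $2,002 − $500.50 = $1,501.50.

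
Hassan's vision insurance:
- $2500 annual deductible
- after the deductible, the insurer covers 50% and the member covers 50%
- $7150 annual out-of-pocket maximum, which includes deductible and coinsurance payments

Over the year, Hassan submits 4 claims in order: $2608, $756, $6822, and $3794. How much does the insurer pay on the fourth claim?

$2987

#1 ($2608): deductible takes $2500, $108 remains; member's 50% is $54. Cost to member: $2554. OOP to date $2554. Plan pays $2608 − $2554 = $54.
#2 ($756): deductible met; 50% of $756 = $378. Member owes $378 (running OOP $2932). Insurer: $756 − $378 = $378.
#3 ($6822): 50% coinsurance on $6822 = $3411. Member pays $3411; OOP now $6343. Plan pays $6822 − $3411 = $3411.
#4 ($3794): deductible met; 50% of $3794 = $1897. Adding that to $6343 gives $8240, past the $7150 cap; member pays only $7150 − $6343 = $807. Plan pays $3794 − $807 = $2987.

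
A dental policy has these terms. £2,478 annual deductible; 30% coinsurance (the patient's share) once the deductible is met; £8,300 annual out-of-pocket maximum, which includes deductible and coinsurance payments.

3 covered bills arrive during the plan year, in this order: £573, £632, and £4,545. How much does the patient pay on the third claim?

Bill 1, £573: entire amount goes to the deductible. Patient pays £573; OOP now £573.
Bill 2, £632: all of it applies to the deductible. Patient pays £632; OOP now £1,205.
Bill 3, £4,545: deductible takes £1,273, £3,272 remains; coinsurance £3,272 × 30% = £981.60. Cost to patient: £2,254.60. OOP to date £3,459.60.

£2,254.60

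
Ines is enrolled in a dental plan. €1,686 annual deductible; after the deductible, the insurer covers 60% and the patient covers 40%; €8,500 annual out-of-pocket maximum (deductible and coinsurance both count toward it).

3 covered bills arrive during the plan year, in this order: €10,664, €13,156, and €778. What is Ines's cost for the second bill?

€3,222.80

#1 (€10,664): €1,686 finishes the deductible; €8,978 goes to coinsurance; patient's 40% is €3,591.20. Patient owes €5,277.20 (running OOP €5,277.20).
#2 (€13,156): deductible met; 40% of €13,156 = €5,262.40. Adding that to €5,277.20 gives €10,539.60, past the €8,500 cap; patient pays only €8,500 − €5,277.20 = €3,222.80.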